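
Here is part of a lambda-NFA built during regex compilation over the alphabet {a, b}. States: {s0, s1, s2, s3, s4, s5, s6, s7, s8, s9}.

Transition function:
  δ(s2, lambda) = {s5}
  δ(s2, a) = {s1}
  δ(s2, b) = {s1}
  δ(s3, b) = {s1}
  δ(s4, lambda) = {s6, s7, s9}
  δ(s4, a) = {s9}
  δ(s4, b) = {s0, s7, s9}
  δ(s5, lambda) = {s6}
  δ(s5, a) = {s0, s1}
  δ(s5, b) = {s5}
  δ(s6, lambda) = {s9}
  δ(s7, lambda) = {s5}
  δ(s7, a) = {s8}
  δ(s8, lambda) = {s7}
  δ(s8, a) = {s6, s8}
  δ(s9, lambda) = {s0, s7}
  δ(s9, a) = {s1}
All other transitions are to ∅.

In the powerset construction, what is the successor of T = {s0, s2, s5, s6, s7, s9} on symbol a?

{s0, s1, s5, s6, s7, s8, s9}

s2 on a → {s1}.
s5 on a → {s0, s1}.
s7 on a → {s8}.
s9 on a → {s1}.
No a-transition from s0, s6.
Union after reading a: {s0, s1, s8}.
Now take the lambda-closure:
From s8 via lambda: add s7.
From s7 via lambda: add s5.
From s5 via lambda: add s6.
From s6 via lambda: add s9.
No new states can be added; the closed set is {s0, s1, s5, s6, s7, s8, s9}.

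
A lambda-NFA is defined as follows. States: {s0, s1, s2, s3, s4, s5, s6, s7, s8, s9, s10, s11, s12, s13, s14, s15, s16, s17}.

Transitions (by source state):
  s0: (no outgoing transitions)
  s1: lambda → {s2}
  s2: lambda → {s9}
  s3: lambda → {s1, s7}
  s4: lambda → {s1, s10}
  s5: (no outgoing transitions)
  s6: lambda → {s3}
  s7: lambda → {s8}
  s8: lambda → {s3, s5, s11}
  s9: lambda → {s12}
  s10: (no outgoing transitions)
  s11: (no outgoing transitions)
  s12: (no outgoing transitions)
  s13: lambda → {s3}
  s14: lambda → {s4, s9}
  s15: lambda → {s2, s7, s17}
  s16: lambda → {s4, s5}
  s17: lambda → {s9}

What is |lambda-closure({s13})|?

10

Start with {s13}.
From s13 via lambda: add s3.
From s3 via lambda: add s1, s7.
From s1 via lambda: add s2.
From s7 via lambda: add s8.
From s2 via lambda: add s9.
From s8 via lambda: add s5, s11.
From s9 via lambda: add s12.
lambda-closure = {s1, s2, s3, s5, s7, s8, s9, s11, s12, s13}, which has 10 states.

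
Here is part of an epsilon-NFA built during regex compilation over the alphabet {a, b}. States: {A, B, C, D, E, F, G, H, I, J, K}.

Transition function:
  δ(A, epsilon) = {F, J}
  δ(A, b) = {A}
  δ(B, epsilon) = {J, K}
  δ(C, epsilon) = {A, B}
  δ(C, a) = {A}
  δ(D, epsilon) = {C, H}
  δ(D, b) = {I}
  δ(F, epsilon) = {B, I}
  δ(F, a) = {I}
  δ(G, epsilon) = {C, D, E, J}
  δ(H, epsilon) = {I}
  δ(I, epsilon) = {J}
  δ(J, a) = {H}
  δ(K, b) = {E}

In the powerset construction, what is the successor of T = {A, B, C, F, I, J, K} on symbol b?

{A, B, E, F, I, J, K}

A on b → {A}.
K on b → {E}.
No b-transition from B, C, F, I, J.
Union after reading b: {A, E}.
Now take the epsilon-closure:
From A via epsilon: add F, J.
From F via epsilon: add B, I.
From B via epsilon: add K.
No new states can be added; the closed set is {A, B, E, F, I, J, K}.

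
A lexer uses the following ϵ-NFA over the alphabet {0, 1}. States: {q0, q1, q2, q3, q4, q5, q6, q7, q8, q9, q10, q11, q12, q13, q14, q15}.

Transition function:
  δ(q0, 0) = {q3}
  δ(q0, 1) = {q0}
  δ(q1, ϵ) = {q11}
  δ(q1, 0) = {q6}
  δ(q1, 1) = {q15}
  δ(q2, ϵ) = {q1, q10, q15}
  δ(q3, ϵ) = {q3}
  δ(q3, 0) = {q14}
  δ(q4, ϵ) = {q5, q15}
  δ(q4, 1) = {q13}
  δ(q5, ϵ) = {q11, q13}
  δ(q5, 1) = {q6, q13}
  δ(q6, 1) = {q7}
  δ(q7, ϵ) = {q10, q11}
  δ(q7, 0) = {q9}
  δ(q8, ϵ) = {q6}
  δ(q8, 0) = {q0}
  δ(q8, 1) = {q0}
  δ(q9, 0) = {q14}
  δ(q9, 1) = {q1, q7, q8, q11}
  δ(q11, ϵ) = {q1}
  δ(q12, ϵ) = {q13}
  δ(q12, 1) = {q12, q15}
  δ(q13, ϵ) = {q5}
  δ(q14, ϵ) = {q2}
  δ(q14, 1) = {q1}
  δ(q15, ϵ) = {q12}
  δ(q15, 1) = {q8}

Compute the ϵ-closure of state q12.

Start with {q12}.
From q12 via ϵ: add q13.
From q13 via ϵ: add q5.
From q5 via ϵ: add q11.
From q11 via ϵ: add q1.
No new states can be added; the closed set is {q1, q5, q11, q12, q13}.

{q1, q5, q11, q12, q13}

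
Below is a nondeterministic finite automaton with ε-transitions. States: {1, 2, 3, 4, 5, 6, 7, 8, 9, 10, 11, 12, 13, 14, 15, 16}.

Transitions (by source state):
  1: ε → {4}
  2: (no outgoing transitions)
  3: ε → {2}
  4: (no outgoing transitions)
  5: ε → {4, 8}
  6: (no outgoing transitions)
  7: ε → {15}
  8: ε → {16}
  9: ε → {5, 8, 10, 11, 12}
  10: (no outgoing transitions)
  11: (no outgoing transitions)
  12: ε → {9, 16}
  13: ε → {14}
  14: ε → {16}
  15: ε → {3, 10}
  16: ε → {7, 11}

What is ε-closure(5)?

Start with {5}.
From 5 via ε: add 4, 8.
From 8 via ε: add 16.
From 16 via ε: add 7, 11.
From 7 via ε: add 15.
From 15 via ε: add 3, 10.
From 3 via ε: add 2.
No new states can be added; the closed set is {2, 3, 4, 5, 7, 8, 10, 11, 15, 16}.

{2, 3, 4, 5, 7, 8, 10, 11, 15, 16}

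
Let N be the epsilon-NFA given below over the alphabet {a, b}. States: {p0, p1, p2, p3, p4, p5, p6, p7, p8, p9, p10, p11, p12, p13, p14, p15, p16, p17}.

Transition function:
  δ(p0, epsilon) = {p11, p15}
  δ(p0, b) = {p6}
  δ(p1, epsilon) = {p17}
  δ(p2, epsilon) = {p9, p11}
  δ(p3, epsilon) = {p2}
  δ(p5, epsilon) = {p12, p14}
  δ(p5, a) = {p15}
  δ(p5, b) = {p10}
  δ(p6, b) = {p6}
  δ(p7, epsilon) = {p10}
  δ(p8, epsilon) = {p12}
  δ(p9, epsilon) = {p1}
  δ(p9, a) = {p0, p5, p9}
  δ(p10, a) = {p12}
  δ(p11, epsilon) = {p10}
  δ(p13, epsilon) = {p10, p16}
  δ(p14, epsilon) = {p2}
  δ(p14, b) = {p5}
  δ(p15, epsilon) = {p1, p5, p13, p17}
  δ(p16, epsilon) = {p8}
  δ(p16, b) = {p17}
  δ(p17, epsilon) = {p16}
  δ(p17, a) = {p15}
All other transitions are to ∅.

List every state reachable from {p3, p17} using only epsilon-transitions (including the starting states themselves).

{p1, p2, p3, p8, p9, p10, p11, p12, p16, p17}

Start with {p3, p17}.
From p3 via epsilon: add p2.
From p17 via epsilon: add p16.
From p2 via epsilon: add p9, p11.
From p16 via epsilon: add p8.
From p8 via epsilon: add p12.
From p9 via epsilon: add p1.
From p11 via epsilon: add p10.
No new states can be added; the closed set is {p1, p2, p3, p8, p9, p10, p11, p12, p16, p17}.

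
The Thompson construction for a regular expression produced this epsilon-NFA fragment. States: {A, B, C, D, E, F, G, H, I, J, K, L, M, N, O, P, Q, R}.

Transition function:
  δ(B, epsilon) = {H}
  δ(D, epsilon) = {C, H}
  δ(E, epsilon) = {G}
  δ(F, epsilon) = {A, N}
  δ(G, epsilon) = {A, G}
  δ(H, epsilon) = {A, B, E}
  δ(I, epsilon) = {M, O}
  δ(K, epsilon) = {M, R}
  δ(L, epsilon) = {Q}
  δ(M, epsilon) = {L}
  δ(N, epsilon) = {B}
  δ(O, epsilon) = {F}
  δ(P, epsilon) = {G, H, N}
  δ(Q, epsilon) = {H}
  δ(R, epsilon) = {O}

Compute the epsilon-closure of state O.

{A, B, E, F, G, H, N, O}

Start with {O}.
From O via epsilon: add F.
From F via epsilon: add A, N.
From N via epsilon: add B.
From B via epsilon: add H.
From H via epsilon: add E.
From E via epsilon: add G.
No new states can be added; the closed set is {A, B, E, F, G, H, N, O}.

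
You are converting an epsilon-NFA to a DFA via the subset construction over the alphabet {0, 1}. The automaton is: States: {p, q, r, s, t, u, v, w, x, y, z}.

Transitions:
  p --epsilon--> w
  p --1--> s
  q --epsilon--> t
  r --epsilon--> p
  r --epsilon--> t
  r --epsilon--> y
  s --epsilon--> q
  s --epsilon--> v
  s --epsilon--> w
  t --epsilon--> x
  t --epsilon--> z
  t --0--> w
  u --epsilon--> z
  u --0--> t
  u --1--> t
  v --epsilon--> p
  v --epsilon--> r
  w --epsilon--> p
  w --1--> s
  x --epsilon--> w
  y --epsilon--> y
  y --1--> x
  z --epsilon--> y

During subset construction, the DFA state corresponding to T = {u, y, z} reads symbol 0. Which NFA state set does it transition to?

u on 0 → {t}.
No 0-transition from y, z.
Union after reading 0: {t}.
Now take the epsilon-closure:
From t via epsilon: add x, z.
From x via epsilon: add w.
From z via epsilon: add y.
From w via epsilon: add p.
No new states can be added; the closed set is {p, t, w, x, y, z}.

{p, t, w, x, y, z}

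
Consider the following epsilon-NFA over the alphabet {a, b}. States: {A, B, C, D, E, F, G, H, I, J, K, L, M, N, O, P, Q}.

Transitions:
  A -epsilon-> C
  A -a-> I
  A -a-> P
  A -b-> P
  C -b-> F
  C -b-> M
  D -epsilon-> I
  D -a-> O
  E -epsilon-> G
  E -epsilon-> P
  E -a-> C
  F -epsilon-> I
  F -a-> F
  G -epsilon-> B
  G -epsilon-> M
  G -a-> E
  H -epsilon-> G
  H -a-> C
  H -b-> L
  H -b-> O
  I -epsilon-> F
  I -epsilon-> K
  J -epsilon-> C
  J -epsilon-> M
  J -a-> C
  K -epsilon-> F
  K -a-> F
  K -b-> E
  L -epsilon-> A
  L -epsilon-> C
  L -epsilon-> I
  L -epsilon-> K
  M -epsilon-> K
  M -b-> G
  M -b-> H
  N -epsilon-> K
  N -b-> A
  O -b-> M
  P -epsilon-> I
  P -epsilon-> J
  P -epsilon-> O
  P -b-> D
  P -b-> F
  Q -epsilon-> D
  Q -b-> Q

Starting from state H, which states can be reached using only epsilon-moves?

{B, F, G, H, I, K, M}

Start with {H}.
From H via epsilon: add G.
From G via epsilon: add B, M.
From M via epsilon: add K.
From K via epsilon: add F.
From F via epsilon: add I.
No new states can be added; the closed set is {B, F, G, H, I, K, M}.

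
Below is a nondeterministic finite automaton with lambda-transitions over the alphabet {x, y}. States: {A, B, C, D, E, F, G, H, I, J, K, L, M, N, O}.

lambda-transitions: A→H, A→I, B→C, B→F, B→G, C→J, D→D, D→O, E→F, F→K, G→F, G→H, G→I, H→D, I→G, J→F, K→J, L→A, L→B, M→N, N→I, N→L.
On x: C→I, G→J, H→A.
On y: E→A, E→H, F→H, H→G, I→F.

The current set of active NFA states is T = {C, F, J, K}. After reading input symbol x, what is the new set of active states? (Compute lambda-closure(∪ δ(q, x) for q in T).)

{D, F, G, H, I, J, K, O}

C on x → {I}.
No x-transition from F, J, K.
Union after reading x: {I}.
Now take the lambda-closure:
From I via lambda: add G.
From G via lambda: add F, H.
From F via lambda: add K.
From H via lambda: add D.
From D via lambda: add O.
From K via lambda: add J.
No new states can be added; the closed set is {D, F, G, H, I, J, K, O}.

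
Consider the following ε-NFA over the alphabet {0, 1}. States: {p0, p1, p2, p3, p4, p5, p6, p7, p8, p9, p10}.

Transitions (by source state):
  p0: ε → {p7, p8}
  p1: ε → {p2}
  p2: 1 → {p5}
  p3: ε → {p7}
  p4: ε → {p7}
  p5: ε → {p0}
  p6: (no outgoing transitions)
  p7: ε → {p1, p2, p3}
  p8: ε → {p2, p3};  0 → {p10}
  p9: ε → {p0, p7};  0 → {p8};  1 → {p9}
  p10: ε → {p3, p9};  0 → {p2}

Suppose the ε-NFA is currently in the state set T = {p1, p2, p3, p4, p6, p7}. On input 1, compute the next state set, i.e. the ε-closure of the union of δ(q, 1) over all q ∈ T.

p2 on 1 → {p5}.
No 1-transition from p1, p3, p4, p6, p7.
Union after reading 1: {p5}.
Now take the ε-closure:
From p5 via ε: add p0.
From p0 via ε: add p7, p8.
From p7 via ε: add p1, p2, p3.
No new states can be added; the closed set is {p0, p1, p2, p3, p5, p7, p8}.

{p0, p1, p2, p3, p5, p7, p8}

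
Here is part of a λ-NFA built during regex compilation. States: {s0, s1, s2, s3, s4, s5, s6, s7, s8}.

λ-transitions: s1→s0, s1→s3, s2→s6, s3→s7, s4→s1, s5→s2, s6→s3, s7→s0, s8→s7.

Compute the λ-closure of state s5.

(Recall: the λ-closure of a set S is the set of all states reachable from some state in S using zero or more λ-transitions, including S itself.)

Start with {s5}.
From s5 via λ: add s2.
From s2 via λ: add s6.
From s6 via λ: add s3.
From s3 via λ: add s7.
From s7 via λ: add s0.
No new states can be added; the closed set is {s0, s2, s3, s5, s6, s7}.

{s0, s2, s3, s5, s6, s7}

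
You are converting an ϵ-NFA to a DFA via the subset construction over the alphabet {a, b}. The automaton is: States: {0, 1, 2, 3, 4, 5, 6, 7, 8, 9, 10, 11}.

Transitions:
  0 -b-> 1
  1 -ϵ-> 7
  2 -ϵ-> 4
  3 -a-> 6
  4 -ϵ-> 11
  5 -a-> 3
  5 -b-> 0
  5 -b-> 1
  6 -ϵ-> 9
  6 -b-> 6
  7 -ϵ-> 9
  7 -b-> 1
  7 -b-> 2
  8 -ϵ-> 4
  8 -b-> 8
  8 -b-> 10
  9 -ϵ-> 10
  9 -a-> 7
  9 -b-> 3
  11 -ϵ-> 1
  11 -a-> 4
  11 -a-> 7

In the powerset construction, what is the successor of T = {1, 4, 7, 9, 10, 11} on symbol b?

{1, 2, 3, 4, 7, 9, 10, 11}

7 on b → {1, 2}.
9 on b → {3}.
No b-transition from 1, 4, 10, 11.
Union after reading b: {1, 2, 3}.
Now take the ϵ-closure:
From 1 via ϵ: add 7.
From 2 via ϵ: add 4.
From 4 via ϵ: add 11.
From 7 via ϵ: add 9.
From 9 via ϵ: add 10.
No new states can be added; the closed set is {1, 2, 3, 4, 7, 9, 10, 11}.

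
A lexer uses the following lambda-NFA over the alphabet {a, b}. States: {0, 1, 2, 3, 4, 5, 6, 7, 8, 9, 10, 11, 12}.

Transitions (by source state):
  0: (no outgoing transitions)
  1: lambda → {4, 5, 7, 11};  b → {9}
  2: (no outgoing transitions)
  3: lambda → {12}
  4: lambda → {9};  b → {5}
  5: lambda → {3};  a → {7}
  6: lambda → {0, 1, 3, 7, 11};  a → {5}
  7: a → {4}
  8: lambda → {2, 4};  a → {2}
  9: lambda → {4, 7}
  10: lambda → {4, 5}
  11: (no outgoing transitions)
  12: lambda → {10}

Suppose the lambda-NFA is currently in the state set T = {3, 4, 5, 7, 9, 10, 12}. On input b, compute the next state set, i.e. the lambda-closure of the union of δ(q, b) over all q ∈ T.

{3, 4, 5, 7, 9, 10, 12}

4 on b → {5}.
No b-transition from 3, 5, 7, 9, 10, 12.
Union after reading b: {5}.
Now take the lambda-closure:
From 5 via lambda: add 3.
From 3 via lambda: add 12.
From 12 via lambda: add 10.
From 10 via lambda: add 4.
From 4 via lambda: add 9.
From 9 via lambda: add 7.
No new states can be added; the closed set is {3, 4, 5, 7, 9, 10, 12}.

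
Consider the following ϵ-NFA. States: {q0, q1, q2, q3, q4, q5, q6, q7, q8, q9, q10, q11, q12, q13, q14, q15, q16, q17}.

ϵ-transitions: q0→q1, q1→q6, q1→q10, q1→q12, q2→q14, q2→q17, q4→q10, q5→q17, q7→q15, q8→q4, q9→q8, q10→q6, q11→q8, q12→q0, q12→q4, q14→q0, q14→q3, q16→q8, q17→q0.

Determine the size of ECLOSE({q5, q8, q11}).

10

Start with {q5, q8, q11}.
From q5 via ϵ: add q17.
From q8 via ϵ: add q4.
From q4 via ϵ: add q10.
From q17 via ϵ: add q0.
From q0 via ϵ: add q1.
From q10 via ϵ: add q6.
From q1 via ϵ: add q12.
ϵ-closure = {q0, q1, q4, q5, q6, q8, q10, q11, q12, q17}, which has 10 states.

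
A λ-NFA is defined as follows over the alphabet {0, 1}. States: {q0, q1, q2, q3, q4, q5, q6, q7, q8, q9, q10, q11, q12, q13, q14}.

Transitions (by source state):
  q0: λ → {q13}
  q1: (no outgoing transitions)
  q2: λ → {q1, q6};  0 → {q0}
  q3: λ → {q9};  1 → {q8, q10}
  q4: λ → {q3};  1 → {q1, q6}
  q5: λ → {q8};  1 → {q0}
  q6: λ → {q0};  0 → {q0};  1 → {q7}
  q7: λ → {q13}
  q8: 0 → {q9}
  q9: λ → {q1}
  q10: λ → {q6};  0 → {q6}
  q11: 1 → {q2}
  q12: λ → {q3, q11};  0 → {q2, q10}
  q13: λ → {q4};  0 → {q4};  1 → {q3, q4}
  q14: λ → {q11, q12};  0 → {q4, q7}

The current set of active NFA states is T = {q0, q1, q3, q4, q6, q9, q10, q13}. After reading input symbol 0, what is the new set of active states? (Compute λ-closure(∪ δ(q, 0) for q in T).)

{q0, q1, q3, q4, q6, q9, q13}

q6 on 0 → {q0}.
q10 on 0 → {q6}.
q13 on 0 → {q4}.
No 0-transition from q0, q1, q3, q4, q9.
Union after reading 0: {q0, q4, q6}.
Now take the λ-closure:
From q0 via λ: add q13.
From q4 via λ: add q3.
From q3 via λ: add q9.
From q9 via λ: add q1.
No new states can be added; the closed set is {q0, q1, q3, q4, q6, q9, q13}.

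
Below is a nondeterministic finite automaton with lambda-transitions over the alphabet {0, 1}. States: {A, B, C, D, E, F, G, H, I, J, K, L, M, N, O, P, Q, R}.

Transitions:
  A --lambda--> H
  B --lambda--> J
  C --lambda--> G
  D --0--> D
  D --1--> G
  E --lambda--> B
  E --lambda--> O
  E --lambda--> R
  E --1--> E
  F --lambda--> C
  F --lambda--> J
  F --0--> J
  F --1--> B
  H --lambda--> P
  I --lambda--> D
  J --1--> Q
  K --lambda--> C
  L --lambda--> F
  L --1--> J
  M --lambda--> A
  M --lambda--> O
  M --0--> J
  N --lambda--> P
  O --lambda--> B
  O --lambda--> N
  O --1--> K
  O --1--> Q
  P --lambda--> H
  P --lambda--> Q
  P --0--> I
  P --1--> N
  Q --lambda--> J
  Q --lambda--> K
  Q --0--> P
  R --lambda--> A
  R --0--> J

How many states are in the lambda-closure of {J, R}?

Start with {J, R}.
From R via lambda: add A.
From A via lambda: add H.
From H via lambda: add P.
From P via lambda: add Q.
From Q via lambda: add K.
From K via lambda: add C.
From C via lambda: add G.
lambda-closure = {A, C, G, H, J, K, P, Q, R}, which has 9 states.

9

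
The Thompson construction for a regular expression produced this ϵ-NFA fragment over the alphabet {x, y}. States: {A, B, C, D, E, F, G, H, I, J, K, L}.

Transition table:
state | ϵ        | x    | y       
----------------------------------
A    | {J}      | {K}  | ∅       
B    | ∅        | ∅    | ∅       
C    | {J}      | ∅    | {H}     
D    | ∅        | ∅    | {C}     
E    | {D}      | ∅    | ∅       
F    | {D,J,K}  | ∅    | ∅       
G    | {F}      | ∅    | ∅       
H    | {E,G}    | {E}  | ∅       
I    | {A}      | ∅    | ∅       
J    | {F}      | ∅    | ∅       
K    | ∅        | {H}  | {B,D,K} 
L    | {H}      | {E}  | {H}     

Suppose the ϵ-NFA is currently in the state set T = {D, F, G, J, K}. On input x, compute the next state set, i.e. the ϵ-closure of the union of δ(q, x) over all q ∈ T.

K on x → {H}.
No x-transition from D, F, G, J.
Union after reading x: {H}.
Now take the ϵ-closure:
From H via ϵ: add E, G.
From E via ϵ: add D.
From G via ϵ: add F.
From F via ϵ: add J, K.
No new states can be added; the closed set is {D, E, F, G, H, J, K}.

{D, E, F, G, H, J, K}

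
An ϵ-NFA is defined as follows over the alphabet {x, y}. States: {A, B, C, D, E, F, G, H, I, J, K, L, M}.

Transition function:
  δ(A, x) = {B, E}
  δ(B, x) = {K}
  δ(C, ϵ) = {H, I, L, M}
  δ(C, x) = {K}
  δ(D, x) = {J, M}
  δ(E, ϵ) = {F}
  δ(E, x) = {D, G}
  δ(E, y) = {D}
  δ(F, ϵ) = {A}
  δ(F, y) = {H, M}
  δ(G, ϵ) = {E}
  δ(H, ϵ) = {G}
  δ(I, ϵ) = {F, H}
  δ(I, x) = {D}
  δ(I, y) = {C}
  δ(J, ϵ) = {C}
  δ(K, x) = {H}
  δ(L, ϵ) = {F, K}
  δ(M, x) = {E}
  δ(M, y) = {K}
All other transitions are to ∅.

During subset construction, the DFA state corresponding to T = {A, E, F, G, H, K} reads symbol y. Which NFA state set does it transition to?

E on y → {D}.
F on y → {H, M}.
No y-transition from A, G, H, K.
Union after reading y: {D, H, M}.
Now take the ϵ-closure:
From H via ϵ: add G.
From G via ϵ: add E.
From E via ϵ: add F.
From F via ϵ: add A.
No new states can be added; the closed set is {A, D, E, F, G, H, M}.

{A, D, E, F, G, H, M}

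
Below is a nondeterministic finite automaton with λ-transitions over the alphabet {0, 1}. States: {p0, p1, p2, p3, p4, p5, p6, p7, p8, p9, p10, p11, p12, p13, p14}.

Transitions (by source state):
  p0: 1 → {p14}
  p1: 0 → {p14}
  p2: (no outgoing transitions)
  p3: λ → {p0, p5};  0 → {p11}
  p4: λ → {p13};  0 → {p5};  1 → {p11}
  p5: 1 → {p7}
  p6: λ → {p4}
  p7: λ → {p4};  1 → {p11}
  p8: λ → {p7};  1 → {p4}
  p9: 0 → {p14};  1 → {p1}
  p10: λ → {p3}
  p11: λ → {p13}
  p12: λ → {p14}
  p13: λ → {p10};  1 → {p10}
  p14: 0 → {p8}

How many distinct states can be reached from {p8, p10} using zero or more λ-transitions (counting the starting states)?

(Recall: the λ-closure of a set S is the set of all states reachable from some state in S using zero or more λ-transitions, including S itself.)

8

Start with {p8, p10}.
From p8 via λ: add p7.
From p10 via λ: add p3.
From p3 via λ: add p0, p5.
From p7 via λ: add p4.
From p4 via λ: add p13.
λ-closure = {p0, p3, p4, p5, p7, p8, p10, p13}, which has 8 states.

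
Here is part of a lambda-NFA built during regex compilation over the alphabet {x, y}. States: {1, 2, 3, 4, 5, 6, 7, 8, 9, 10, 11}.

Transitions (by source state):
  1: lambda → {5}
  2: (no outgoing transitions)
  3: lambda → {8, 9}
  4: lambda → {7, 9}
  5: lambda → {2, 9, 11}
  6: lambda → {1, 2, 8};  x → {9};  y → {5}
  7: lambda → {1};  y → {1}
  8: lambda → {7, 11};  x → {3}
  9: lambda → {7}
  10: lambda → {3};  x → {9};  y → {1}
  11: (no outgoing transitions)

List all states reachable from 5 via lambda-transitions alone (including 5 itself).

Start with {5}.
From 5 via lambda: add 2, 9, 11.
From 9 via lambda: add 7.
From 7 via lambda: add 1.
No new states can be added; the closed set is {1, 2, 5, 7, 9, 11}.

{1, 2, 5, 7, 9, 11}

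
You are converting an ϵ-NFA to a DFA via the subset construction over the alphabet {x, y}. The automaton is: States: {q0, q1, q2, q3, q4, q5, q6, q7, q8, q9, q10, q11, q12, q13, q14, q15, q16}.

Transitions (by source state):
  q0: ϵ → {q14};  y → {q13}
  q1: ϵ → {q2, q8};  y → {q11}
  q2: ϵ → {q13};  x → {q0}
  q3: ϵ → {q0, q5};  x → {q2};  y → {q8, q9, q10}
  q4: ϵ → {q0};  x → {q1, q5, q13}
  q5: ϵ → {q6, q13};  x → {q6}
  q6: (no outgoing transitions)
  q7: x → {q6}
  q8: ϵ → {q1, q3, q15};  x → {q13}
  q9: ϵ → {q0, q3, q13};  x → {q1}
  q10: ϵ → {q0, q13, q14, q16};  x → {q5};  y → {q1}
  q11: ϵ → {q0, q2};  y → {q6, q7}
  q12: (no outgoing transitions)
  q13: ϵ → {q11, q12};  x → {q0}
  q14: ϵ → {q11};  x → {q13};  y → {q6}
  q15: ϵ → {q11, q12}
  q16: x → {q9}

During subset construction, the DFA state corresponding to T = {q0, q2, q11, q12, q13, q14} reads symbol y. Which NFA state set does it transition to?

q0 on y → {q13}.
q11 on y → {q6, q7}.
q14 on y → {q6}.
No y-transition from q2, q12, q13.
Union after reading y: {q6, q7, q13}.
Now take the ϵ-closure:
From q13 via ϵ: add q11, q12.
From q11 via ϵ: add q0, q2.
From q0 via ϵ: add q14.
No new states can be added; the closed set is {q0, q2, q6, q7, q11, q12, q13, q14}.

{q0, q2, q6, q7, q11, q12, q13, q14}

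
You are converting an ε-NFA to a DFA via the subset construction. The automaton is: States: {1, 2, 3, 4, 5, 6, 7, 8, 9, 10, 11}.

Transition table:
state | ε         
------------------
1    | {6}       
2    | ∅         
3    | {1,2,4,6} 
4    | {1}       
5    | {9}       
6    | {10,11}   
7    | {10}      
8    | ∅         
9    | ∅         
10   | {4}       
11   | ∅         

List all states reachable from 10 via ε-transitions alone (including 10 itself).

Start with {10}.
From 10 via ε: add 4.
From 4 via ε: add 1.
From 1 via ε: add 6.
From 6 via ε: add 11.
No new states can be added; the closed set is {1, 4, 6, 10, 11}.

{1, 4, 6, 10, 11}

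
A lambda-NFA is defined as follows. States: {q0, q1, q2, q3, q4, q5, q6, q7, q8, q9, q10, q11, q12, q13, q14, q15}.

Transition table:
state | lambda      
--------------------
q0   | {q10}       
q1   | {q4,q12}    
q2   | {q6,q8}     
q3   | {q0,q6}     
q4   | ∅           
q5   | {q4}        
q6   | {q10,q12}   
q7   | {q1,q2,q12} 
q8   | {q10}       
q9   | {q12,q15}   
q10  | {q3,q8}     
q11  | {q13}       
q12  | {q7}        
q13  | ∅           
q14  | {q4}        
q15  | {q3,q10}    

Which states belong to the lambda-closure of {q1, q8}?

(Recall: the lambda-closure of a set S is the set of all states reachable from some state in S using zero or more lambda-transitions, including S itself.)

{q0, q1, q2, q3, q4, q6, q7, q8, q10, q12}

Start with {q1, q8}.
From q1 via lambda: add q4, q12.
From q8 via lambda: add q10.
From q10 via lambda: add q3.
From q12 via lambda: add q7.
From q3 via lambda: add q0, q6.
From q7 via lambda: add q2.
No new states can be added; the closed set is {q0, q1, q2, q3, q4, q6, q7, q8, q10, q12}.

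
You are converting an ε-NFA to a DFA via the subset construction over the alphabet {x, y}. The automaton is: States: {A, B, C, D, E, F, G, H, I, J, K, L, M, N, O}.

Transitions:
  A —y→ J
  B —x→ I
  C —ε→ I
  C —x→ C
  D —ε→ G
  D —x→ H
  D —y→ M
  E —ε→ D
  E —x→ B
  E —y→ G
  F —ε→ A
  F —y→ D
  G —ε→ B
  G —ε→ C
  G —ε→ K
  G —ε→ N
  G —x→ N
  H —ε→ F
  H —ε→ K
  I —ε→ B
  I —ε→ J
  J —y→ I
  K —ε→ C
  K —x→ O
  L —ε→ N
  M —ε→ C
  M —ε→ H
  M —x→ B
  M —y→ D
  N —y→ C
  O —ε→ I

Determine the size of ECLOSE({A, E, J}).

10

Start with {A, E, J}.
From E via ε: add D.
From D via ε: add G.
From G via ε: add B, C, K, N.
From C via ε: add I.
ε-closure = {A, B, C, D, E, G, I, J, K, N}, which has 10 states.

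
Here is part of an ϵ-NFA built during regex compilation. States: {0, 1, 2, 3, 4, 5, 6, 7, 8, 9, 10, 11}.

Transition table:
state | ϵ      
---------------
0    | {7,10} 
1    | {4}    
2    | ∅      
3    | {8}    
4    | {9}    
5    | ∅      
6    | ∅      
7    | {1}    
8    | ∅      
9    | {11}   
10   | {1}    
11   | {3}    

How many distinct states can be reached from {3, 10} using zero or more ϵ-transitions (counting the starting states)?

Start with {3, 10}.
From 3 via ϵ: add 8.
From 10 via ϵ: add 1.
From 1 via ϵ: add 4.
From 4 via ϵ: add 9.
From 9 via ϵ: add 11.
ϵ-closure = {1, 3, 4, 8, 9, 10, 11}, which has 7 states.

7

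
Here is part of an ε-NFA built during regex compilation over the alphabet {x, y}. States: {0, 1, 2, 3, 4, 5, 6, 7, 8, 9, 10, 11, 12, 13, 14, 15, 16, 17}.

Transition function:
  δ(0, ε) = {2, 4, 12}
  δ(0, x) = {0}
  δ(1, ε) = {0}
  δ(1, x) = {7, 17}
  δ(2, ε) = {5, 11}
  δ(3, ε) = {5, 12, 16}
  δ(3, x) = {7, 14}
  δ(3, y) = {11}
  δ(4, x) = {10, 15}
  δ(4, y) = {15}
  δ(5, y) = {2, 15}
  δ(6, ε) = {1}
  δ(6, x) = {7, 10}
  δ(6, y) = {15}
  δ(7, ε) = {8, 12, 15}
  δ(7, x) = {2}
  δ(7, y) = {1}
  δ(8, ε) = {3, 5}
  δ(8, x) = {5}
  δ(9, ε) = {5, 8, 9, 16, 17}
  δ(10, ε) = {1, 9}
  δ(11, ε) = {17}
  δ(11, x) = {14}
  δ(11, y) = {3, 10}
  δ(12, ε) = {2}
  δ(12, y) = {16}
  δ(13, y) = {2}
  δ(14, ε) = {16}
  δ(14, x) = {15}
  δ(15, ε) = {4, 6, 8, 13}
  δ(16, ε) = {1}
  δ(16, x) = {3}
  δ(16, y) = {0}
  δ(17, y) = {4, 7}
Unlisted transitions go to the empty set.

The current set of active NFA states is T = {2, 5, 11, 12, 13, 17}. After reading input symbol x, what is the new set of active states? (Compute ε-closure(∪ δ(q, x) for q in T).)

11 on x → {14}.
No x-transition from 2, 5, 12, 13, 17.
Union after reading x: {14}.
Now take the ε-closure:
From 14 via ε: add 16.
From 16 via ε: add 1.
From 1 via ε: add 0.
From 0 via ε: add 2, 4, 12.
From 2 via ε: add 5, 11.
From 11 via ε: add 17.
No new states can be added; the closed set is {0, 1, 2, 4, 5, 11, 12, 14, 16, 17}.

{0, 1, 2, 4, 5, 11, 12, 14, 16, 17}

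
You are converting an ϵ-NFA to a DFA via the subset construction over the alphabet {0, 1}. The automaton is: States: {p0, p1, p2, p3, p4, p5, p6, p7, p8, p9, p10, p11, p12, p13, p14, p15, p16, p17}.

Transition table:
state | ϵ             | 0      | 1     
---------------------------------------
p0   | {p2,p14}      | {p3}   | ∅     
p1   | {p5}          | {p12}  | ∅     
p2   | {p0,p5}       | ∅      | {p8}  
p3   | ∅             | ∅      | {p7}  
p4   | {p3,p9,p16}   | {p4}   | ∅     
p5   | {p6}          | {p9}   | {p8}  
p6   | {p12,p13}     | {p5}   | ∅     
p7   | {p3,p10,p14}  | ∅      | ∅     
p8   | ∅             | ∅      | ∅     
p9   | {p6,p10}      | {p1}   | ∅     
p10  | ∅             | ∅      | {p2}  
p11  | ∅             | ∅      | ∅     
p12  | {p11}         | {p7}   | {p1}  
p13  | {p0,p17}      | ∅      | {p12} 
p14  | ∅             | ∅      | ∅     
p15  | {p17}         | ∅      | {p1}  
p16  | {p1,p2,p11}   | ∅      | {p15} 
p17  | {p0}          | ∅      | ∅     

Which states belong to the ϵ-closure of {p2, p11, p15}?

Start with {p2, p11, p15}.
From p2 via ϵ: add p0, p5.
From p15 via ϵ: add p17.
From p0 via ϵ: add p14.
From p5 via ϵ: add p6.
From p6 via ϵ: add p12, p13.
No new states can be added; the closed set is {p0, p2, p5, p6, p11, p12, p13, p14, p15, p17}.

{p0, p2, p5, p6, p11, p12, p13, p14, p15, p17}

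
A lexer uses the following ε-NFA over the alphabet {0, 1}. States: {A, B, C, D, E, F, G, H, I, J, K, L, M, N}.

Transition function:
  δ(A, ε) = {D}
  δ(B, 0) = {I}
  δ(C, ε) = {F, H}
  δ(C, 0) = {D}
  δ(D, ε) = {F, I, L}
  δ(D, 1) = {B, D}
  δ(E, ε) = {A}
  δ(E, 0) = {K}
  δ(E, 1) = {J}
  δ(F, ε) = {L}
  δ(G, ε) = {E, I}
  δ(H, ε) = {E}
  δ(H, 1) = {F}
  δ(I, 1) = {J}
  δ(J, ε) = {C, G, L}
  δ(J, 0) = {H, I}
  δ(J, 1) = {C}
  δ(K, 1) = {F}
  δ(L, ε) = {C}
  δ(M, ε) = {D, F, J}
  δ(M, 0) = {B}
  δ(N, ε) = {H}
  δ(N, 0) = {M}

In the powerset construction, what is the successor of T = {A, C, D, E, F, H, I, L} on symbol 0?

C on 0 → {D}.
E on 0 → {K}.
No 0-transition from A, D, F, H, I, L.
Union after reading 0: {D, K}.
Now take the ε-closure:
From D via ε: add F, I, L.
From L via ε: add C.
From C via ε: add H.
From H via ε: add E.
From E via ε: add A.
No new states can be added; the closed set is {A, C, D, E, F, H, I, K, L}.

{A, C, D, E, F, H, I, K, L}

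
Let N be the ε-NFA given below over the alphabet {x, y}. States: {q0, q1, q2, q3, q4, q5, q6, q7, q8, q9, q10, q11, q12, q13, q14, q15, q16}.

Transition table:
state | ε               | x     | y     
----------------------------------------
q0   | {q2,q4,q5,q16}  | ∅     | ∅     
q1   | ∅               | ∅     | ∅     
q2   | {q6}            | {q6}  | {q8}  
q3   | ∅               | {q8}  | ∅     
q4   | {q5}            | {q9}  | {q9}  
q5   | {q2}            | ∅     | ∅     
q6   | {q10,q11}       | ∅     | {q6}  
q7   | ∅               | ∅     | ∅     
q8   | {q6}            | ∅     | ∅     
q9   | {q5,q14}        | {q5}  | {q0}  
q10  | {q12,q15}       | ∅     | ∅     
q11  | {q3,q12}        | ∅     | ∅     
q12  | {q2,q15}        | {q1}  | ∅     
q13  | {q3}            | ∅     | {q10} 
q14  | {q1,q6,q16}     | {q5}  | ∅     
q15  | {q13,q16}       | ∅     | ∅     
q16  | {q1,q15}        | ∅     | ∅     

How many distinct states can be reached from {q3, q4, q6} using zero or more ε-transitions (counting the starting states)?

12

Start with {q3, q4, q6}.
From q4 via ε: add q5.
From q6 via ε: add q10, q11.
From q5 via ε: add q2.
From q10 via ε: add q12, q15.
From q15 via ε: add q13, q16.
From q16 via ε: add q1.
ε-closure = {q1, q2, q3, q4, q5, q6, q10, q11, q12, q13, q15, q16}, which has 12 states.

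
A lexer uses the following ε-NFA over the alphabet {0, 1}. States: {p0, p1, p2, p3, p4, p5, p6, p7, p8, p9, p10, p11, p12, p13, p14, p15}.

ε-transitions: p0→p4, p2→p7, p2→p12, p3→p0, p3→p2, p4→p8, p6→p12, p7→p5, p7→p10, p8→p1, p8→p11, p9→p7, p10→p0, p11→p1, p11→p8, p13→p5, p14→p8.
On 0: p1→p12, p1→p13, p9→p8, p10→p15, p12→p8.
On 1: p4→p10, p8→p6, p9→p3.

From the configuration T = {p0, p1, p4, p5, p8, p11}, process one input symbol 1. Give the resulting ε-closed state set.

p4 on 1 → {p10}.
p8 on 1 → {p6}.
No 1-transition from p0, p1, p5, p11.
Union after reading 1: {p6, p10}.
Now take the ε-closure:
From p6 via ε: add p12.
From p10 via ε: add p0.
From p0 via ε: add p4.
From p4 via ε: add p8.
From p8 via ε: add p1, p11.
No new states can be added; the closed set is {p0, p1, p4, p6, p8, p10, p11, p12}.

{p0, p1, p4, p6, p8, p10, p11, p12}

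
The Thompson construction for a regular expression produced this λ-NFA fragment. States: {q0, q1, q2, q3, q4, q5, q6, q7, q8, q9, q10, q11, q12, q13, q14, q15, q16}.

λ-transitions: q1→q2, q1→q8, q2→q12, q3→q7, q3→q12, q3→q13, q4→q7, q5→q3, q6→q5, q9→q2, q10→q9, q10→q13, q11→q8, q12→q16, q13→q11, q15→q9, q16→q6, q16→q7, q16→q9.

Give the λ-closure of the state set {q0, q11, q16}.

Start with {q0, q11, q16}.
From q11 via λ: add q8.
From q16 via λ: add q6, q7, q9.
From q6 via λ: add q5.
From q9 via λ: add q2.
From q2 via λ: add q12.
From q5 via λ: add q3.
From q3 via λ: add q13.
No new states can be added; the closed set is {q0, q2, q3, q5, q6, q7, q8, q9, q11, q12, q13, q16}.

{q0, q2, q3, q5, q6, q7, q8, q9, q11, q12, q13, q16}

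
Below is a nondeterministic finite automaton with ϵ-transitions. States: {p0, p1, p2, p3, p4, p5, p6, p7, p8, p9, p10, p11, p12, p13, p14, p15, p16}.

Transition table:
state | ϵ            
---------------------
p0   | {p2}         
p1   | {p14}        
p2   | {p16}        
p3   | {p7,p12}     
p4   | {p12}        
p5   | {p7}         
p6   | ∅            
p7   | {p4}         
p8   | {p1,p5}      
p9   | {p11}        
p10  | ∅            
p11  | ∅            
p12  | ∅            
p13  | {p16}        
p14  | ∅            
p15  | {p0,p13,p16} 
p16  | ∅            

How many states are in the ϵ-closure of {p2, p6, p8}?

Start with {p2, p6, p8}.
From p2 via ϵ: add p16.
From p8 via ϵ: add p1, p5.
From p1 via ϵ: add p14.
From p5 via ϵ: add p7.
From p7 via ϵ: add p4.
From p4 via ϵ: add p12.
ϵ-closure = {p1, p2, p4, p5, p6, p7, p8, p12, p14, p16}, which has 10 states.

10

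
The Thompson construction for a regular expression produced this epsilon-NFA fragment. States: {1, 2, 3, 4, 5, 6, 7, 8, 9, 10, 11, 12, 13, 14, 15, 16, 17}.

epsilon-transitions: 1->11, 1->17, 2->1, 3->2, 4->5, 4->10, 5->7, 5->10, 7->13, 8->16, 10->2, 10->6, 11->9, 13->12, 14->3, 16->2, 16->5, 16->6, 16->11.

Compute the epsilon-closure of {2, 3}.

Start with {2, 3}.
From 2 via epsilon: add 1.
From 1 via epsilon: add 11, 17.
From 11 via epsilon: add 9.
No new states can be added; the closed set is {1, 2, 3, 9, 11, 17}.

{1, 2, 3, 9, 11, 17}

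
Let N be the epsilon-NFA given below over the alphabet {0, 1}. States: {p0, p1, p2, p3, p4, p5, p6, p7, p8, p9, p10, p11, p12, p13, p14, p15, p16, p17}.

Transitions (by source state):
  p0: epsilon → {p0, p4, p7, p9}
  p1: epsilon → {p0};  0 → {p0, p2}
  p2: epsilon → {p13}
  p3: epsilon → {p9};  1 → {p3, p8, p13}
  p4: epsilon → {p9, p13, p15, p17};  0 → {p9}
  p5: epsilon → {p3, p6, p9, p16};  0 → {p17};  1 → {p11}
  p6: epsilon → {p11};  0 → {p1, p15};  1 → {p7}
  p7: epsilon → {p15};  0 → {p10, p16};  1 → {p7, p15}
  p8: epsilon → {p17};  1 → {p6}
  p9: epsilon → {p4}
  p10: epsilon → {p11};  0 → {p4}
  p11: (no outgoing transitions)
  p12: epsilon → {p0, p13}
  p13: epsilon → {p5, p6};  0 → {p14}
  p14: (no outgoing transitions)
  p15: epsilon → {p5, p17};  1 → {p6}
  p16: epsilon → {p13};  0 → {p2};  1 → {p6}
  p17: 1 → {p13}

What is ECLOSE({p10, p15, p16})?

Start with {p10, p15, p16}.
From p10 via epsilon: add p11.
From p15 via epsilon: add p5, p17.
From p16 via epsilon: add p13.
From p5 via epsilon: add p3, p6, p9.
From p9 via epsilon: add p4.
No new states can be added; the closed set is {p3, p4, p5, p6, p9, p10, p11, p13, p15, p16, p17}.

{p3, p4, p5, p6, p9, p10, p11, p13, p15, p16, p17}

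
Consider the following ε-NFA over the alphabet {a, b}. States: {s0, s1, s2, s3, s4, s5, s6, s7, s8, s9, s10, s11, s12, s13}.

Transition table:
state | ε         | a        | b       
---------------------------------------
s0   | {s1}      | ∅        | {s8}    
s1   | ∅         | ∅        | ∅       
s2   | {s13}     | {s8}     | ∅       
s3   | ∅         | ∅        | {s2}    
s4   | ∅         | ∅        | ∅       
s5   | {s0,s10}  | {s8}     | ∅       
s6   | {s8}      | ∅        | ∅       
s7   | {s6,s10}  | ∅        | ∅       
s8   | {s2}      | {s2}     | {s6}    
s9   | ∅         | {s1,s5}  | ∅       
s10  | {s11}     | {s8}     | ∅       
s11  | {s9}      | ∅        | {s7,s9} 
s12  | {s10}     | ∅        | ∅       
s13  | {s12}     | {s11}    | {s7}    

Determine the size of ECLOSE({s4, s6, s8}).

Start with {s4, s6, s8}.
From s8 via ε: add s2.
From s2 via ε: add s13.
From s13 via ε: add s12.
From s12 via ε: add s10.
From s10 via ε: add s11.
From s11 via ε: add s9.
ε-closure = {s2, s4, s6, s8, s9, s10, s11, s12, s13}, which has 9 states.

9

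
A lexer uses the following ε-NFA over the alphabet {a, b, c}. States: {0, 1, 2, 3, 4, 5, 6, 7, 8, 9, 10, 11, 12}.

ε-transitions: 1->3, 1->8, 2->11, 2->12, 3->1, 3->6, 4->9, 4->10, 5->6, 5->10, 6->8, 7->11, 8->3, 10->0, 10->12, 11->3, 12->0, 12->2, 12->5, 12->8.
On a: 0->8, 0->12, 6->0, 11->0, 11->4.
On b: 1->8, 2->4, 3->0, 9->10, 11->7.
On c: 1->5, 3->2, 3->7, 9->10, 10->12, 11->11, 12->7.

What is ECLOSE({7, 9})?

{1, 3, 6, 7, 8, 9, 11}

Start with {7, 9}.
From 7 via ε: add 11.
From 11 via ε: add 3.
From 3 via ε: add 1, 6.
From 1 via ε: add 8.
No new states can be added; the closed set is {1, 3, 6, 7, 8, 9, 11}.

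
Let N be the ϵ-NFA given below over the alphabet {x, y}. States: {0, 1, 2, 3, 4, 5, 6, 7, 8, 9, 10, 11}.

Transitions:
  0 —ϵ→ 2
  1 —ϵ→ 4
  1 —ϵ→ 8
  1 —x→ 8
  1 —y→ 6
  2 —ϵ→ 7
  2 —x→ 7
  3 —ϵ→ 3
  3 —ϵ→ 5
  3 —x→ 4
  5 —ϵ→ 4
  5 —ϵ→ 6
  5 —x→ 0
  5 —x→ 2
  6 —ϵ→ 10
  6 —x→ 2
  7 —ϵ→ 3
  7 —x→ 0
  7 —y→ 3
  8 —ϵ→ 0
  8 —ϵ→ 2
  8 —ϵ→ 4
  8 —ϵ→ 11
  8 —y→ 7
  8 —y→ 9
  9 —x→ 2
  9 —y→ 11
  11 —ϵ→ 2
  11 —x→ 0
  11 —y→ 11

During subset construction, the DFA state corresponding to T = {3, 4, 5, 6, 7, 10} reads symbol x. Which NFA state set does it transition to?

{0, 2, 3, 4, 5, 6, 7, 10}

3 on x → {4}.
5 on x → {0, 2}.
6 on x → {2}.
7 on x → {0}.
No x-transition from 4, 10.
Union after reading x: {0, 2, 4}.
Now take the ϵ-closure:
From 2 via ϵ: add 7.
From 7 via ϵ: add 3.
From 3 via ϵ: add 5.
From 5 via ϵ: add 6.
From 6 via ϵ: add 10.
No new states can be added; the closed set is {0, 2, 3, 4, 5, 6, 7, 10}.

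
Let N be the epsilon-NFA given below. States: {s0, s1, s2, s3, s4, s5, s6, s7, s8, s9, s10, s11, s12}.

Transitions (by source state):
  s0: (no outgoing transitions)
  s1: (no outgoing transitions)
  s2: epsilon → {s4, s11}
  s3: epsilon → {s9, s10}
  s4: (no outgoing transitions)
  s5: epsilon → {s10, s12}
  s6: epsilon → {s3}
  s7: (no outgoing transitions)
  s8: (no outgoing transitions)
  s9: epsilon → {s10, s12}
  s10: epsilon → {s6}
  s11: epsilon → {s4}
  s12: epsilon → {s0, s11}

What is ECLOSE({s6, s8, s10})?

Start with {s6, s8, s10}.
From s6 via epsilon: add s3.
From s3 via epsilon: add s9.
From s9 via epsilon: add s12.
From s12 via epsilon: add s0, s11.
From s11 via epsilon: add s4.
No new states can be added; the closed set is {s0, s3, s4, s6, s8, s9, s10, s11, s12}.

{s0, s3, s4, s6, s8, s9, s10, s11, s12}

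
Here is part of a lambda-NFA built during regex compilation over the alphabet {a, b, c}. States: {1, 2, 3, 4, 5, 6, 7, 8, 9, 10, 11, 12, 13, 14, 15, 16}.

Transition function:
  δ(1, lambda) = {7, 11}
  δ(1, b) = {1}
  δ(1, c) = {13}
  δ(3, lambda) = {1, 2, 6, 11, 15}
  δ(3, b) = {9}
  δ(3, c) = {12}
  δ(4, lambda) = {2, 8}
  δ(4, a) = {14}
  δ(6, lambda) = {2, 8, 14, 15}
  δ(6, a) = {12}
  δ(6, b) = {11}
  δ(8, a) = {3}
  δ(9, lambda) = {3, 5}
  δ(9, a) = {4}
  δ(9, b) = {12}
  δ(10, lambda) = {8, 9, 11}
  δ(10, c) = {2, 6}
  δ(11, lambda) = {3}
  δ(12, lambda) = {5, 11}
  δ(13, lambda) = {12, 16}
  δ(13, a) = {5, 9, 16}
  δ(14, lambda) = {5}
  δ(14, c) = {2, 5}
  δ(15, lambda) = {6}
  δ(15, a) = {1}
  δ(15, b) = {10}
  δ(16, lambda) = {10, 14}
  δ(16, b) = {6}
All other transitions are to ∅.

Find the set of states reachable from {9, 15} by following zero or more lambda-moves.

Start with {9, 15}.
From 9 via lambda: add 3, 5.
From 15 via lambda: add 6.
From 3 via lambda: add 1, 2, 11.
From 6 via lambda: add 8, 14.
From 1 via lambda: add 7.
No new states can be added; the closed set is {1, 2, 3, 5, 6, 7, 8, 9, 11, 14, 15}.

{1, 2, 3, 5, 6, 7, 8, 9, 11, 14, 15}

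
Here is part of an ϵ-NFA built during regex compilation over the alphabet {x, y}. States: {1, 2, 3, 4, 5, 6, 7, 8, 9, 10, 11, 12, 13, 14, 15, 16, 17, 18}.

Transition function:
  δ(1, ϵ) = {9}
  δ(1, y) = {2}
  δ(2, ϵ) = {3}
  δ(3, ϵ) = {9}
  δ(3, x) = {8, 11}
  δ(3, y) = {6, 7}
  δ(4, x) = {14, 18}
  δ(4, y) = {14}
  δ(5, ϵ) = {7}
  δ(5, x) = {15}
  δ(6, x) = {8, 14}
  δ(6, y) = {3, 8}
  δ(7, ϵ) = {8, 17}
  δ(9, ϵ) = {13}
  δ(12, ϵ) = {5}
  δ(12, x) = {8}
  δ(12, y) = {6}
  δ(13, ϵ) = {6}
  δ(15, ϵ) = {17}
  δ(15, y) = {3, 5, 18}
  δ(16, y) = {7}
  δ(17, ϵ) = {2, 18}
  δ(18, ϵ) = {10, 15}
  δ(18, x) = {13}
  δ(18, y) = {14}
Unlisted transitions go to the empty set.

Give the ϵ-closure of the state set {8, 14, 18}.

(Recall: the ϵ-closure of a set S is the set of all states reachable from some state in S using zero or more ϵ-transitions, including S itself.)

Start with {8, 14, 18}.
From 18 via ϵ: add 10, 15.
From 15 via ϵ: add 17.
From 17 via ϵ: add 2.
From 2 via ϵ: add 3.
From 3 via ϵ: add 9.
From 9 via ϵ: add 13.
From 13 via ϵ: add 6.
No new states can be added; the closed set is {2, 3, 6, 8, 9, 10, 13, 14, 15, 17, 18}.

{2, 3, 6, 8, 9, 10, 13, 14, 15, 17, 18}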